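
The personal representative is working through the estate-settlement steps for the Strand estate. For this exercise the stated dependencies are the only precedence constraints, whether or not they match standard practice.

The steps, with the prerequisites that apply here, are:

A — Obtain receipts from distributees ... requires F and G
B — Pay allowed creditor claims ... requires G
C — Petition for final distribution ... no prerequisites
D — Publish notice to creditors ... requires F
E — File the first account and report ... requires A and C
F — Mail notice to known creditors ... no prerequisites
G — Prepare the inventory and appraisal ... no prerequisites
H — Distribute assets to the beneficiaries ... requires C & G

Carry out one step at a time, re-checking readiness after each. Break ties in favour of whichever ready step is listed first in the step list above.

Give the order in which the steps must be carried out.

C, F and G have no prerequisites; C is listed earlier, so C is first.
F and G are both available; F is listed earlier → F.
Ready: D and G. D is listed earlier → D.
Next only G has its prerequisites met → G.
Ready: A, B and H. A is listed earlier → A.
E now also ready, so the ready set is {B, E, H}; B is listed earlier → B.
E and H are both available; E is listed earlier → E.
Next only H has its prerequisites met → H.

C F D G A B E H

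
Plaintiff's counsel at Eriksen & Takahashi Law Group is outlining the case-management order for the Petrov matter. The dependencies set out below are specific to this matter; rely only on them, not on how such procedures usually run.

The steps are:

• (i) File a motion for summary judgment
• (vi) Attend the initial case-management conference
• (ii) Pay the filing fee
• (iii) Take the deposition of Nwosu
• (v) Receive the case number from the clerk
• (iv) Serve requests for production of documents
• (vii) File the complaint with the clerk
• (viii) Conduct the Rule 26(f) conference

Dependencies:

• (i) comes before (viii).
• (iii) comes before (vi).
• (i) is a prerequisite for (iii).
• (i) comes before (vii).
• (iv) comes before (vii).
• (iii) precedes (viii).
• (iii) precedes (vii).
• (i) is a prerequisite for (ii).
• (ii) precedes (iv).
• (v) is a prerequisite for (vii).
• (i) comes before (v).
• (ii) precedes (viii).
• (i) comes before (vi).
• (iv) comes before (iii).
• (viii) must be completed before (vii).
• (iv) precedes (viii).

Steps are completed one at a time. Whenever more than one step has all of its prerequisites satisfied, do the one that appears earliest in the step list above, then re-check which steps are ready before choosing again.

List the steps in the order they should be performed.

(i) → (ii) → (v) → (iv) → (iii) → (vi) → (viii) → (vii)

Only (i) has no prerequisites, so it is first.
(ii) and (v) are both available; (ii) is listed earlier → (ii).
(iv) now also ready, so the ready set is {(v), (iv)}; (v) is listed earlier → (v).
Next only (iv) has its prerequisites met → (iv).
Next only (iii) has its prerequisites met → (iii).
Ready: (vi) and (viii). (vi) is listed earlier → (vi).
Next only (viii) has its prerequisites met → (viii).
(vii) needed (i), (iii), (v), (iv) and (viii), now all done → (vii).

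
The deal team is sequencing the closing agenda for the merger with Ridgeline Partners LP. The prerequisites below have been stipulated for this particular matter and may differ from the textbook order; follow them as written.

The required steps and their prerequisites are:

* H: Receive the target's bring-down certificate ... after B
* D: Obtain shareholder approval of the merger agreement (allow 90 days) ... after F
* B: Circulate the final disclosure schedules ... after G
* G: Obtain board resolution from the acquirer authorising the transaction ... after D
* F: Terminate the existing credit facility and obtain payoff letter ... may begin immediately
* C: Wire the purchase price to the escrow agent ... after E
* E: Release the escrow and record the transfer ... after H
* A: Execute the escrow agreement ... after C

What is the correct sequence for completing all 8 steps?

F, D, G, B, H, E, C, A

Only F has no prerequisites, so it is first.
Next only D has its prerequisites met → D.
Next only G has its prerequisites met → G.
Next only B has its prerequisites met → B.
Next only H has its prerequisites met → H.
That leaves E as the only ready step → E.
That leaves C as the only ready step → C.
A needed C, now all done → A.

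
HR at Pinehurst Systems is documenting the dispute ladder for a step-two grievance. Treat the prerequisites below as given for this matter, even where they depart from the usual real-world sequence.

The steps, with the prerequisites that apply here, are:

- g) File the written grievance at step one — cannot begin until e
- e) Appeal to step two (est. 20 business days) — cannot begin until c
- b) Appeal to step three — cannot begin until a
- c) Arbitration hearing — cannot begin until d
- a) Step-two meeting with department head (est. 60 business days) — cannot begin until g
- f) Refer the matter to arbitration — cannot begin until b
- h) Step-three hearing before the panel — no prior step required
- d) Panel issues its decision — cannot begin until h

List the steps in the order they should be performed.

h d c e g a b f

h has no prerequisites → h first.
d needed h, now all done → d.
c needed d, now all done → c.
That leaves e as the only ready step → e.
g needed e, now all done → g.
a is the only step now ready → a.
b is the only step now ready → b.
f is the only step now ready → f.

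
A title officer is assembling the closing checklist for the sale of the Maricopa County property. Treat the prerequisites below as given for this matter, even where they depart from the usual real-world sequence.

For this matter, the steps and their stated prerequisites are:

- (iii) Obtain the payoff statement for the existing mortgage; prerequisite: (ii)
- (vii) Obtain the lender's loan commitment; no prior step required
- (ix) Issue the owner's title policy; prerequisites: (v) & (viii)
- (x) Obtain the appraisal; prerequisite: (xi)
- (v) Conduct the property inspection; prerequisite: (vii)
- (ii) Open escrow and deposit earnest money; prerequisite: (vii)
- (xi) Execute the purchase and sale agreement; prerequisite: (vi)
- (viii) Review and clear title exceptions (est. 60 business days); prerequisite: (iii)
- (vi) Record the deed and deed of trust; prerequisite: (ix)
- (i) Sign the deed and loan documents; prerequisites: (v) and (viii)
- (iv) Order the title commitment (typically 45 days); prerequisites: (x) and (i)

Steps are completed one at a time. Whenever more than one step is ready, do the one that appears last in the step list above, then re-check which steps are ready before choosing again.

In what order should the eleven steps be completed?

(vii), (ii), (v), (iii), (viii), (i), (ix), (vi), (xi), (x), (iv)

(vii) has no prerequisites → (vii) first.
(ii) and (v) are both available; (ii) is listed later → (ii).
Ready: (v) and (iii). (v) is listed later → (v).
That leaves (iii) as the only ready step → (iii).
That leaves (viii) as the only ready step → (viii).
(i) and (ix) are both available; (i) is listed later → (i).
Next only (ix) has its prerequisites met → (ix).
(vi) is the only step now ready → (vi).
Next only (xi) has its prerequisites met → (xi).
(x) is the only step now ready → (x).
(iv) is the only step now ready → (iv).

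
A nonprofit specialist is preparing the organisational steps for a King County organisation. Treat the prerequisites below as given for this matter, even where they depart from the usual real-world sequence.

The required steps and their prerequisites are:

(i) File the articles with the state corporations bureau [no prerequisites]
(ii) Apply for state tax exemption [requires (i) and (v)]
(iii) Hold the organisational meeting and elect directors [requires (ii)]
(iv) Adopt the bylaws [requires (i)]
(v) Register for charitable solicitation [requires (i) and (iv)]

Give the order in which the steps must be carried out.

(i) is the only step with nothing outstanding, so it goes first.
Next only (iv) has its prerequisites met → (iv).
(v) needed (i) and (iv), now all done → (v).
(ii) needed (i) and (v), now all done → (ii).
That leaves (iii) as the only ready step → (iii).

(i), (iv), (v), (ii), (iii)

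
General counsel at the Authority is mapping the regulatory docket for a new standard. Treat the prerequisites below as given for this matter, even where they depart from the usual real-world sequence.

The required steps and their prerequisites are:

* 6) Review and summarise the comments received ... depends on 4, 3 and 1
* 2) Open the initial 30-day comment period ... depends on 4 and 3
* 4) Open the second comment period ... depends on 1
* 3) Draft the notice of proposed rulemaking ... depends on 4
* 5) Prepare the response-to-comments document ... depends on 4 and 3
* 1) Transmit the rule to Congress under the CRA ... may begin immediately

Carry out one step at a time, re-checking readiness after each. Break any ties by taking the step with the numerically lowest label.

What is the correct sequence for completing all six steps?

1, 4, 3, 2, 5, 6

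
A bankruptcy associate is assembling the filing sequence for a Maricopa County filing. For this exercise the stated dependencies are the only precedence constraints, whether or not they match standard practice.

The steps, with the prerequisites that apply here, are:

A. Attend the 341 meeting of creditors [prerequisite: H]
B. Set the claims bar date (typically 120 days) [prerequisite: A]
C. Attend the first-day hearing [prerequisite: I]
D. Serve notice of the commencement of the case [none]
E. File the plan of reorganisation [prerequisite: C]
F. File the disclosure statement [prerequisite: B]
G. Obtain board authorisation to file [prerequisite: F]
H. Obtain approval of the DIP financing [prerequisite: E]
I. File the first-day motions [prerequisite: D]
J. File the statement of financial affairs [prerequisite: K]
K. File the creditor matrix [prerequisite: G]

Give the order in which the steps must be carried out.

D → I → C → E → H → A → B → F → G → K → J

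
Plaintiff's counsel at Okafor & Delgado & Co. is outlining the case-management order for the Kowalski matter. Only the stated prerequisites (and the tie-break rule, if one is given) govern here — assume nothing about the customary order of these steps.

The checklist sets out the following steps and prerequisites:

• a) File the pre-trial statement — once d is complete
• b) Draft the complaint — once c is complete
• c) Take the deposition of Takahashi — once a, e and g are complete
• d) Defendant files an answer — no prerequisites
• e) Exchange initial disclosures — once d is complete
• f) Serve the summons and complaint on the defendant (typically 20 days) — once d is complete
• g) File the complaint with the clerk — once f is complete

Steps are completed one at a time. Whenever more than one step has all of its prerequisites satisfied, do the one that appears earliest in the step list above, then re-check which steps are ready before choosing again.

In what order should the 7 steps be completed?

d has no prerequisites → d first.
a, e and f are all available; a is listed earlier → a.
Now e and f have their prerequisites met. e is listed earlier, so e next.
That leaves f as the only ready step → f.
That leaves g as the only ready step → g.
c needed a, e and g, now all done → c.
b is the only step now ready → b.

d, a, e, f, g, c, b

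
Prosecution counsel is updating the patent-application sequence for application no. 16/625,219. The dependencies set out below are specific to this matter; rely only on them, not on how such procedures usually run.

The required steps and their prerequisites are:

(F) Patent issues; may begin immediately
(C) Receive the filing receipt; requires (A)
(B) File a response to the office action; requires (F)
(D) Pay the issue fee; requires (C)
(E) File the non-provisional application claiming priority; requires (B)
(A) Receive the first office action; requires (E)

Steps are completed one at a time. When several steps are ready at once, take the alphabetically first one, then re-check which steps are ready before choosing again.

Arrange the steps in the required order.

(F) is the only step with nothing outstanding, so it goes first.
(B) is the only step now ready → (B).
(E) needed (B), now all done → (E).
(A) needed (E), now all done → (A).
(C) needed (A), now all done → (C).
That leaves (D) as the only ready step → (D).

(F) (B) (E) (A) (C) (D)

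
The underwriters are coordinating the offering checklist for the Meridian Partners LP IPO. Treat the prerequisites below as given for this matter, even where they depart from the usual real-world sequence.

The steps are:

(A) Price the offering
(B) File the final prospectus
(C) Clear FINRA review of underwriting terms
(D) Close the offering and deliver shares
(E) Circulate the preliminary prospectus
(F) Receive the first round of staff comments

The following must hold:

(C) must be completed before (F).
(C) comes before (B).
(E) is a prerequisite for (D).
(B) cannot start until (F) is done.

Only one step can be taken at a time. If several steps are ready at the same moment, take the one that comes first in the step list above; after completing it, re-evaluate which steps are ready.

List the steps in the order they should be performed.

(A) → (C) → (E) → (D) → (F) → (B)

Nothing is required for (A), (C) and (E). (A) is listed earlier → (A) first.
Now (C) and (E) have their prerequisites met. (C) is listed earlier, so (C) next.
(E) and (F) are both available; (E) is listed earlier → (E).
Now (D) and (F) have their prerequisites met. (D) is listed earlier, so (D) next.
(F) needed (C), now all done → (F).
(B) is the only step now ready → (B).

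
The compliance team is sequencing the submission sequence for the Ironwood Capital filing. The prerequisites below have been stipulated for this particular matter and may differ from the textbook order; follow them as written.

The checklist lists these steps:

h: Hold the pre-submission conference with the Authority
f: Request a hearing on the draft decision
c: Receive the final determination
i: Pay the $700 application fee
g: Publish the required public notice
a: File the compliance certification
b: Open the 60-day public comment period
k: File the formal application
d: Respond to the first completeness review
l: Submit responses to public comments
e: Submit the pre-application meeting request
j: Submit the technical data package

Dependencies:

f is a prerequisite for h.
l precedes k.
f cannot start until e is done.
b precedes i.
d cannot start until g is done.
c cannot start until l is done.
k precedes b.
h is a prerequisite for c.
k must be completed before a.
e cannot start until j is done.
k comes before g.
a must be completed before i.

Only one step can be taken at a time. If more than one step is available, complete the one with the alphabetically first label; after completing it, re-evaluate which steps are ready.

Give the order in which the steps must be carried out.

Nothing is required for j and l. j has the earlier label → j first.
Now e and l have their prerequisites met. e has the earlier label, so e next.
f now also ready, so the ready set is {f, l}; f has the earlier label → f.
Now h and l have their prerequisites met. h has the earlier label, so h next.
Next only l has its prerequisites met → l.
c and k are both available; c has the earlier label → c.
k is the only step now ready → k.
Ready: a, b and g. a has the earlier label → a.
Now b and g have their prerequisites met. b has the earlier label, so b next.
i now also ready, so the ready set is {g, i}; g has the earlier label → g.
Ready: d and i. d has the earlier label → d.
i is the only step now ready → i.

j → e → f → h → l → c → k → a → b → g → d → i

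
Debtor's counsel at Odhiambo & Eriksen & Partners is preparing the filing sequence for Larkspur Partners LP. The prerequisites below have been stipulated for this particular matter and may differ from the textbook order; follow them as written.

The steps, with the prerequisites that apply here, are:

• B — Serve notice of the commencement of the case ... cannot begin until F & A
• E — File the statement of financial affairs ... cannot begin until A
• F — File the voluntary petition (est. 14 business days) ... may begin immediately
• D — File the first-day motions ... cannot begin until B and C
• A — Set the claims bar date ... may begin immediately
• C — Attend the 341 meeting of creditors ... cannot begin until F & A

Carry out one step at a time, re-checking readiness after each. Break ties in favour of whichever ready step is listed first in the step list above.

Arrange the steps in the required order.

F A B E C D

F and A have no prerequisites; F is listed earlier, so F is first.
Next only A has its prerequisites met → A.
Now B, E and C have their prerequisites met. B is listed earlier, so B next.
E and C are both available; E is listed earlier → E.
C needed F and A, now all done → C.
D needed B and C, now all done → D.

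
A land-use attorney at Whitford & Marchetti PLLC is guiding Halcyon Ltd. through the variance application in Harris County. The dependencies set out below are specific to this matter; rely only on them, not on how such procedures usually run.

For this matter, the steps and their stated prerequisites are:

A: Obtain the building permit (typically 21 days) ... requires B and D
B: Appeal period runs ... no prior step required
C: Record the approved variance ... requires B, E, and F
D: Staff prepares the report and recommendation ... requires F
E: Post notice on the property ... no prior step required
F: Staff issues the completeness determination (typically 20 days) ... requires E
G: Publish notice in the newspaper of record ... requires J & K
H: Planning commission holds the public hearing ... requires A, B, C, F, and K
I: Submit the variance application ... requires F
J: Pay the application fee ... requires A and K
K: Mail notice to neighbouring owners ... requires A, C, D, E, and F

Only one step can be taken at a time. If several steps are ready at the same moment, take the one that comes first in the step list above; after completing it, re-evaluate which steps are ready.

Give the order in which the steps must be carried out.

B, E, F, C, D, A, I, K, H, J, G

Nothing is required for B and E. B is listed earlier → B first.
E is the only step now ready → E.
F needed E, now all done → F.
Ready: C, D and I. C is listed earlier → C.
Now D and I have their prerequisites met. D is listed earlier, so D next.
Ready: A and I. A is listed earlier → A.
Ready: I and K. I is listed earlier → I.
K is the only step now ready → K.
Ready: H and J. H is listed earlier → H.
J needed A and K, now all done → J.
G is the only step now ready → G.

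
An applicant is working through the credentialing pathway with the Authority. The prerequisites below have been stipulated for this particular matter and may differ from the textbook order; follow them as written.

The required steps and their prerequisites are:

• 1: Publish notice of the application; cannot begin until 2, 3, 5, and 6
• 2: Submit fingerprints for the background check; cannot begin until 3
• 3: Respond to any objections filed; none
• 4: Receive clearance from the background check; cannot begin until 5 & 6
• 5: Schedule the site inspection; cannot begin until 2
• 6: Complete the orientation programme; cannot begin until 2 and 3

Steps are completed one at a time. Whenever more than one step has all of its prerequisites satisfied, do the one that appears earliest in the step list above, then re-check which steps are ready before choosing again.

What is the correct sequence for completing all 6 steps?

3 has no prerequisites → 3 first.
That leaves 2 as the only ready step → 2.
5 and 6 are both available; 5 is listed earlier → 5.
6 needed 2 and 3, now all done → 6.
Ready: 1 and 4. 1 is listed earlier → 1.
4 is the only step now ready → 4.

3 → 2 → 5 → 6 → 1 → 4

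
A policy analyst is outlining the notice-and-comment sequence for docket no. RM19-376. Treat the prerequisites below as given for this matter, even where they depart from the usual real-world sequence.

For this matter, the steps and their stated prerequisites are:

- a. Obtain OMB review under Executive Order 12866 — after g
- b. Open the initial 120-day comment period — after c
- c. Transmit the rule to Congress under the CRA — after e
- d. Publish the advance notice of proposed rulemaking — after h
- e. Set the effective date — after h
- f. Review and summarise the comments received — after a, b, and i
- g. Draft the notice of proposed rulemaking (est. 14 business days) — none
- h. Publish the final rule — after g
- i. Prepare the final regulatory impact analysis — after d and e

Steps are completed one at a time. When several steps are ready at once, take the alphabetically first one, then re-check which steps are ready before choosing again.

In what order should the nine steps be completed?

g → a → h → d → e → c → b → i → f

g is the only step with nothing outstanding, so it goes first.
Now a and h have their prerequisites met. a has the earlier label, so a next.
h needed g, now all done → h.
Now d and e have their prerequisites met. d has the earlier label, so d next.
That leaves e as the only ready step → e.
c and i are both available; c has the earlier label → c.
b now also ready, so the ready set is {b, i}; b has the earlier label → b.
That leaves i as the only ready step → i.
Next only f has its prerequisites met → f.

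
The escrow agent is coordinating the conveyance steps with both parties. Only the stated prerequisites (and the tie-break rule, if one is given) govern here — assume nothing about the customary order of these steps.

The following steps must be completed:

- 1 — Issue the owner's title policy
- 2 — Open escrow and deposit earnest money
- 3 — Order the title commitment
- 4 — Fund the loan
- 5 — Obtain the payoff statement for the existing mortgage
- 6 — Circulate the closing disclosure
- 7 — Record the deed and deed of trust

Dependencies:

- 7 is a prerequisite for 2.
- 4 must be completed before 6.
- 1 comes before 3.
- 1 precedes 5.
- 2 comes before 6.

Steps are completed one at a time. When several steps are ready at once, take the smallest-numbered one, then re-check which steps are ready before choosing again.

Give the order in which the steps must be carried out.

1, 4 and 7 have no prerequisites; 1 has the earlier label, so 1 is first.
3 and 5 now also ready, so the ready set is {3, 4, 5, 7}; 3 has the earlier label → 3.
4, 5 and 7 are all available; 4 has the earlier label → 4.
5 and 7 are both available; 5 has the earlier label → 5.
Next only 7 has its prerequisites met → 7.
2 needed 7, now all done → 2.
6 needed 2 and 4, now all done → 6.

1, 3, 4, 5, 7, 2, 6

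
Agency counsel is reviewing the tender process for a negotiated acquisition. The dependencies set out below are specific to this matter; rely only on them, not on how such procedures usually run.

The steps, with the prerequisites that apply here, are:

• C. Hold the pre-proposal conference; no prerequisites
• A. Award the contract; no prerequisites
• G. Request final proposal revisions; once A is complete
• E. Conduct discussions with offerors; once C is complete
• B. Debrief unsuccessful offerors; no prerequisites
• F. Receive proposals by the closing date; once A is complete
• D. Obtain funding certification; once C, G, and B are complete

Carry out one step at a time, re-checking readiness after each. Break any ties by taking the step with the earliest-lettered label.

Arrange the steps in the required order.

A, B and C have no prerequisites; A has the earlier label, so A is first.
F and G now also ready, so the ready set is {B, C, F, G}; B has the earlier label → B.
C, F and G are all available; C has the earlier label → C.
E, F and G are all available; E has the earlier label → E.
Ready: F and G. F has the earlier label → F.
G is the only step now ready → G.
D is the only step now ready → D.

A, B, C, E, F, G, D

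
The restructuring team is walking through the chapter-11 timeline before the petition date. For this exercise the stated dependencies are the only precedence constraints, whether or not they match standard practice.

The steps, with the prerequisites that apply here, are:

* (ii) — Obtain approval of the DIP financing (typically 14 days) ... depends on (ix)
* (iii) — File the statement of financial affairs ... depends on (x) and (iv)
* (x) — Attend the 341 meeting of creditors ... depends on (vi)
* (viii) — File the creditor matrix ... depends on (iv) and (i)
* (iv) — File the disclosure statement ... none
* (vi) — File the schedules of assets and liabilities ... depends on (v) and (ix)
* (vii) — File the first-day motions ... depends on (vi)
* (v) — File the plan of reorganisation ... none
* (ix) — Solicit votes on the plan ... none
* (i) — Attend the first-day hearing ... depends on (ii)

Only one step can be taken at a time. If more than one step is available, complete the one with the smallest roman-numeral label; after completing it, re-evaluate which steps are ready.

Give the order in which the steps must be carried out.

(iv), (v) and (ix) have no prerequisites; (iv) has the earlier label, so (iv) is first.
Now (v) and (ix) have their prerequisites met. (v) has the earlier label, so (v) next.
Next only (ix) has its prerequisites met → (ix).
Now (ii) and (vi) have their prerequisites met. (ii) has the earlier label, so (ii) next.
(i) and (vi) are both available; (i) has the earlier label → (i).
(viii) now also ready, so the ready set is {(vi), (viii)}; (vi) has the earlier label → (vi).
(vii) and (x) now also ready, so the ready set is {(vii), (viii), (x)}; (vii) has the earlier label → (vii).
(viii) and (x) are both available; (viii) has the earlier label → (viii).
Next only (x) has its prerequisites met → (x).
(iii) needed (iv) and (x), now all done → (iii).

(iv), (v), (ix), (ii), (i), (vi), (vii), (viii), (x), (iii)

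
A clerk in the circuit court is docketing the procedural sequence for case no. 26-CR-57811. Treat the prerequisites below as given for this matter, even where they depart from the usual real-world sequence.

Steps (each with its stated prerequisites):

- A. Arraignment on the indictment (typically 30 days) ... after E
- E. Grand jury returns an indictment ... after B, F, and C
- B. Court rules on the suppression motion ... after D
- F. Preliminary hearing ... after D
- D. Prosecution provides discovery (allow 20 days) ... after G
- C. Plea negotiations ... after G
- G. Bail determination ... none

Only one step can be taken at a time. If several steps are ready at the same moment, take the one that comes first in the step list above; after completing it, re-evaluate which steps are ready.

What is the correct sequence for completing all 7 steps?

G, D, B, F, C, E, A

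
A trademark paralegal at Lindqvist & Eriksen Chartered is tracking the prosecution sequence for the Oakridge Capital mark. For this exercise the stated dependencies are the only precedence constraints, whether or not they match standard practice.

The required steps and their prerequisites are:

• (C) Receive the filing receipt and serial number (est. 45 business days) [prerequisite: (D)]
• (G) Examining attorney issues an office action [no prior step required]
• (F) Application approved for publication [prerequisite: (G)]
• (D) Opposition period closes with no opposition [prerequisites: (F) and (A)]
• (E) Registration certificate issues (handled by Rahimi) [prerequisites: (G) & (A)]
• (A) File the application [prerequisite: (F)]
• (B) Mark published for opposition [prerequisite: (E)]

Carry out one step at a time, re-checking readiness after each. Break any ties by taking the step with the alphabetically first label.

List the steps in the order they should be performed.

(G) (F) (A) (D) (C) (E) (B)

(G) has no prerequisites → (G) first.
(F) is the only step now ready → (F).
(A) needed (F), now all done → (A).
(D) and (E) are both available; (D) has the earlier label → (D).
Ready: (C) and (E). (C) has the earlier label → (C).
(E) needed (A) and (G), now all done → (E).
(B) needed (E), now all done → (B).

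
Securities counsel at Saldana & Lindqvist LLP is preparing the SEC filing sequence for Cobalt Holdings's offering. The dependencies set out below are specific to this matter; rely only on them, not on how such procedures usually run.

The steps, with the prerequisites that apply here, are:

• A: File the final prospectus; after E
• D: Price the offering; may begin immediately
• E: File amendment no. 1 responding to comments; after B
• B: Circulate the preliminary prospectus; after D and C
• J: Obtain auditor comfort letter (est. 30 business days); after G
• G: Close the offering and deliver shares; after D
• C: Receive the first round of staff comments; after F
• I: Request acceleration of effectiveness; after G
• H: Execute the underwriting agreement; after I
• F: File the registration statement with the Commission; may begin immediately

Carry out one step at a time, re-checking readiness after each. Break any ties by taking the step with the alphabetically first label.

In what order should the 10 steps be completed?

D and F have no prerequisites; D has the earlier label, so D is first.
G now also ready, so the ready set is {F, G}; F has the earlier label → F.
C and G are both available; C has the earlier label → C.
B now also ready, so the ready set is {B, G}; B has the earlier label → B.
E now also ready, so the ready set is {E, G}; E has the earlier label → E.
A now also ready, so the ready set is {A, G}; A has the earlier label → A.
That leaves G as the only ready step → G.
I and J are both available; I has the earlier label → I.
H and J are both available; H has the earlier label → H.
That leaves J as the only ready step → J.

D → F → C → B → E → A → G → I → H → J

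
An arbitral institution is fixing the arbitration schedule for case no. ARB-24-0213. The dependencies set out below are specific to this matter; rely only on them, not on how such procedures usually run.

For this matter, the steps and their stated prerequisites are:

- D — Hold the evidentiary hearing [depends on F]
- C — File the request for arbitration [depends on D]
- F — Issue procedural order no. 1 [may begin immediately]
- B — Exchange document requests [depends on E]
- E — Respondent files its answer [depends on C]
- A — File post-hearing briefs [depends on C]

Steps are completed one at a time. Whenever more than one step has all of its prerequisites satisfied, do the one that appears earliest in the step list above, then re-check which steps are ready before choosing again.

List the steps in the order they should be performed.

F D C E B A

F is the only step with nothing outstanding, so it goes first.
Next only D has its prerequisites met → D.
C is the only step now ready → C.
Ready: E and A. E is listed earlier → E.
Now B and A have their prerequisites met. B is listed earlier, so B next.
That leaves A as the only ready step → A.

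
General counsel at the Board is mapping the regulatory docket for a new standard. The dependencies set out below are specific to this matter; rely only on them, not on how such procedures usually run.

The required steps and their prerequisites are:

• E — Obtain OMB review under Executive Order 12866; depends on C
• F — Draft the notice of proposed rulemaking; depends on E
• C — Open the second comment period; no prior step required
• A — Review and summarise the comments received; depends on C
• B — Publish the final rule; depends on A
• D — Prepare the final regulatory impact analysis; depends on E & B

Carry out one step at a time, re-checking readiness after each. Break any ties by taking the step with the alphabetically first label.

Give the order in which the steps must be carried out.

C A B E D F

C has no prerequisites → C first.
Now A and E have their prerequisites met. A has the earlier label, so A next.
B now also ready, so the ready set is {B, E}; B has the earlier label → B.
That leaves E as the only ready step → E.
D and F are both available; D has the earlier label → D.
F needed E, now all done → F.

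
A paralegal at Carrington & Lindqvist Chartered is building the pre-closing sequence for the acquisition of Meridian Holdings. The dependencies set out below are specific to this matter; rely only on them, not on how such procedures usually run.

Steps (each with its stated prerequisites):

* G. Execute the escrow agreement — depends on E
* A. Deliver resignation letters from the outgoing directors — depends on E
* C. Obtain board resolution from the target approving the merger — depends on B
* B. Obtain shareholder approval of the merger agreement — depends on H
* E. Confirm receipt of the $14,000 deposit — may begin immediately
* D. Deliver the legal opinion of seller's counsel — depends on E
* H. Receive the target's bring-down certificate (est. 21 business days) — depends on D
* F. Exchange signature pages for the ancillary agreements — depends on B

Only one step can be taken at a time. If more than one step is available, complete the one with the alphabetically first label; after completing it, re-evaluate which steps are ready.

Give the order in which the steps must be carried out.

Only E has no prerequisites, so it is first.
Ready: A, D and G. A has the earlier label → A.
Now D and G have their prerequisites met. D has the earlier label, so D next.
Now G and H have their prerequisites met. G has the earlier label, so G next.
H is the only step now ready → H.
Next only B has its prerequisites met → B.
Now C and F have their prerequisites met. C has the earlier label, so C next.
F is the only step now ready → F.

E A D G H B C F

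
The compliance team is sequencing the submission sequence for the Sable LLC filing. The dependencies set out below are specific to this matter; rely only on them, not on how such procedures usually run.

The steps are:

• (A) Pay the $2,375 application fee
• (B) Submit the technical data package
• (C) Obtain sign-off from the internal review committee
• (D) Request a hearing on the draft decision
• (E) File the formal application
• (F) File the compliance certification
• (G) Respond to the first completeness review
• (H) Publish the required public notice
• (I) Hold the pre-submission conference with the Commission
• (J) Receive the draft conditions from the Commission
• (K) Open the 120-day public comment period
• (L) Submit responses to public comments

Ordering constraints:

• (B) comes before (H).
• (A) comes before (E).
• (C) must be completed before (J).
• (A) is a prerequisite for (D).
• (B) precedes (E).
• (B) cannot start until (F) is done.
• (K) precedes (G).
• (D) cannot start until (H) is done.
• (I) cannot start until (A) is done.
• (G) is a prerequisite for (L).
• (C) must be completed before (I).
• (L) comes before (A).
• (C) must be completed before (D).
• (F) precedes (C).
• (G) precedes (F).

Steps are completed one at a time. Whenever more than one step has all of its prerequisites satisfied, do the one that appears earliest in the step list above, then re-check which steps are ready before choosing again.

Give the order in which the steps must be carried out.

(K) → (G) → (F) → (B) → (C) → (H) → (J) → (L) → (A) → (D) → (E) → (I)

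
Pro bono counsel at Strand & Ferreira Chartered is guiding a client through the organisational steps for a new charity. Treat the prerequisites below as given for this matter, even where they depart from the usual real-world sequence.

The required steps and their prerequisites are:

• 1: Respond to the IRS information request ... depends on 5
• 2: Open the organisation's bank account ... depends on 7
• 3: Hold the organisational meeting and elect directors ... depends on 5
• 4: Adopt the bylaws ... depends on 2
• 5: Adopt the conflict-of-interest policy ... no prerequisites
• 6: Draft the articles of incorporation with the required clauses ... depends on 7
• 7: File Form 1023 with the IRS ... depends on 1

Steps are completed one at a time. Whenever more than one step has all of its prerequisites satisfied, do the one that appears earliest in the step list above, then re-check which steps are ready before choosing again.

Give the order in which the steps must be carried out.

5 1 3 7 2 4 6

Only 5 has no prerequisites, so it is first.
Ready: 1 and 3. 1 is listed earlier → 1.
7 now also ready, so the ready set is {3, 7}; 3 is listed earlier → 3.
7 needed 1, now all done → 7.
2 and 6 are both available; 2 is listed earlier → 2.
4 and 6 are both available; 4 is listed earlier → 4.
6 needed 7, now all done → 6.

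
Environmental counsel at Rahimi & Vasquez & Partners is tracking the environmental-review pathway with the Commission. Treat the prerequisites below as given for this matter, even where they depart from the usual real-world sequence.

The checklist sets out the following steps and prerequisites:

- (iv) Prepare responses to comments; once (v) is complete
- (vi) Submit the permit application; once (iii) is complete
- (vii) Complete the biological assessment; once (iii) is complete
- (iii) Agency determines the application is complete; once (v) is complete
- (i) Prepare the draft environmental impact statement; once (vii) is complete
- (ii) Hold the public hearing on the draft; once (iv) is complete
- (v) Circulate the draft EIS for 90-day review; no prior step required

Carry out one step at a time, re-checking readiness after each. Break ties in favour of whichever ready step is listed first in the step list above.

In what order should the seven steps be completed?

(v) → (iv) → (iii) → (vi) → (vii) → (i) → (ii)

(v) has no prerequisites → (v) first.
Now (iv) and (iii) have their prerequisites met. (iv) is listed earlier, so (iv) next.
(ii) now also ready, so the ready set is {(iii), (ii)}; (iii) is listed earlier → (iii).
Ready: (vi), (vii) and (ii). (vi) is listed earlier → (vi).
Ready: (vii) and (ii). (vii) is listed earlier → (vii).
(i) and (ii) are both available; (i) is listed earlier → (i).
Next only (ii) has its prerequisites met → (ii).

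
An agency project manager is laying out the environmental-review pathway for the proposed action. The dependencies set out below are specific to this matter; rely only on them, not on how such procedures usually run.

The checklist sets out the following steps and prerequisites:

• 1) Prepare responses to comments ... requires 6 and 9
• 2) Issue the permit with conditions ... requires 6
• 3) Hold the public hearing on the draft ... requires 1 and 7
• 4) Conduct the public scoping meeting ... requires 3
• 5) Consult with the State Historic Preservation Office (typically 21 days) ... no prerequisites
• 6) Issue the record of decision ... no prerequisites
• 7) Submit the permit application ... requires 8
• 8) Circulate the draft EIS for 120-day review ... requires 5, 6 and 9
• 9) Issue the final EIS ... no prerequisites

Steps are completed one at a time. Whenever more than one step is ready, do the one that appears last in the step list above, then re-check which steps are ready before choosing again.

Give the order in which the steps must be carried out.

9, 6, 5, 8, 7, 2, 1, 3, 4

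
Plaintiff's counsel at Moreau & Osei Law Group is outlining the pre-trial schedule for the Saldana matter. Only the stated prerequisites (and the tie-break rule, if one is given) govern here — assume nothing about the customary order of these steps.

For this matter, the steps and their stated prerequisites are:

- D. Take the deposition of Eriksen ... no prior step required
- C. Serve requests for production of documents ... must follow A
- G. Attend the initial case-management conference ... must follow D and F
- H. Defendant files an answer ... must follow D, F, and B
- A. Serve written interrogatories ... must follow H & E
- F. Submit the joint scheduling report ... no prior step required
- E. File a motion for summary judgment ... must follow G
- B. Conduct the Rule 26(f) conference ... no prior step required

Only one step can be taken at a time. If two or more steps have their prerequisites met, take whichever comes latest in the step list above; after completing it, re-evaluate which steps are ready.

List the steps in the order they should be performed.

B F D H G E A C

Nothing is required for B, F and D. B is listed later → B first.
F and D are both available; F is listed later → F.
D is the only step now ready → D.
Now H and G have their prerequisites met. H is listed later, so H next.
G is the only step now ready → G.
E needed G, now all done → E.
A is the only step now ready → A.
C is the only step now ready → C.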